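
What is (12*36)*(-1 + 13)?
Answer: 5184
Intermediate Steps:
(12*36)*(-1 + 13) = 432*12 = 5184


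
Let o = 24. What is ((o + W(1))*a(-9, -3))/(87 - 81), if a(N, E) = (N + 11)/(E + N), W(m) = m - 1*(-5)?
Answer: -5/6 ≈ -0.83333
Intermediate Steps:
W(m) = 5 + m (W(m) = m + 5 = 5 + m)
a(N, E) = (11 + N)/(E + N)
((o + W(1))*a(-9, -3))/(87 - 81) = ((24 + (5 + 1))*((11 - 9)/(-3 - 9)))/(87 - 81) = ((24 + 6)*(2/(-12)))/6 = (30*(-1/12*2))*(1/6) = (30*(-1/6))*(1/6) = -5*1/6 = -5/6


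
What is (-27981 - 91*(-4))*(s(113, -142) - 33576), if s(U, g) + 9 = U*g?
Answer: 1370659327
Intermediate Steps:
s(U, g) = -9 + U*g
(-27981 - 91*(-4))*(s(113, -142) - 33576) = (-27981 - 91*(-4))*((-9 + 113*(-142)) - 33576) = (-27981 + 364)*((-9 - 16046) - 33576) = -27617*(-16055 - 33576) = -27617*(-49631) = 1370659327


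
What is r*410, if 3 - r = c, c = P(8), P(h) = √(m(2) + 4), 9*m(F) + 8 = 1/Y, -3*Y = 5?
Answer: 1230 - 82*√685/3 ≈ 514.62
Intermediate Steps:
Y = -5/3 (Y = -⅓*5 = -5/3 ≈ -1.6667)
m(F) = -43/45 (m(F) = -8/9 + 1/(9*(-5/3)) = -8/9 + (⅑)*(-⅗) = -8/9 - 1/15 = -43/45)
P(h) = √685/15 (P(h) = √(-43/45 + 4) = √(137/45) = √685/15)
c = √685/15 ≈ 1.7448
r = 3 - √685/15 ≈ 1.2552
r*410 = (3 - √685/15)*410 = 1230 - 82*√685/3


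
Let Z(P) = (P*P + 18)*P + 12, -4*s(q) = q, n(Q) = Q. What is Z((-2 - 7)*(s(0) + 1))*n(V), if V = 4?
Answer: -3516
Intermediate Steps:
s(q) = -q/4
Z(P) = 12 + P*(18 + P²) (Z(P) = (P² + 18)*P + 12 = (18 + P²)*P + 12 = P*(18 + P²) + 12 = 12 + P*(18 + P²))
Z((-2 - 7)*(s(0) + 1))*n(V) = (12 + ((-2 - 7)*(-¼*0 + 1))³ + 18*((-2 - 7)*(-¼*0 + 1)))*4 = (12 + (-9*(0 + 1))³ + 18*(-9*(0 + 1)))*4 = (12 + (-9*1)³ + 18*(-9*1))*4 = (12 + (-9)³ + 18*(-9))*4 = (12 - 729 - 162)*4 = -879*4 = -3516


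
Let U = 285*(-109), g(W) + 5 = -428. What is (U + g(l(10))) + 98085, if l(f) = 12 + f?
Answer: 66587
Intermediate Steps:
g(W) = -433 (g(W) = -5 - 428 = -433)
U = -31065
(U + g(l(10))) + 98085 = (-31065 - 433) + 98085 = -31498 + 98085 = 66587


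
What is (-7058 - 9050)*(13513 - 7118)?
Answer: -103010660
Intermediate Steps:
(-7058 - 9050)*(13513 - 7118) = -16108*6395 = -103010660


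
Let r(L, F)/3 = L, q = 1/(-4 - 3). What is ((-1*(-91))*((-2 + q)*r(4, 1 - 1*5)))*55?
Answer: -128700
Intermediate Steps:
q = -1/7 (q = 1/(-7) = -1/7 ≈ -0.14286)
r(L, F) = 3*L
((-1*(-91))*((-2 + q)*r(4, 1 - 1*5)))*55 = ((-1*(-91))*((-2 - 1/7)*(3*4)))*55 = (91*(-15/7*12))*55 = (91*(-180/7))*55 = -2340*55 = -128700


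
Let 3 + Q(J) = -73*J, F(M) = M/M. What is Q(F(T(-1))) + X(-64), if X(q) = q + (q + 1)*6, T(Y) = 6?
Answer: -518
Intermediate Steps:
F(M) = 1
Q(J) = -3 - 73*J
X(q) = 6 + 7*q (X(q) = q + (1 + q)*6 = q + (6 + 6*q) = 6 + 7*q)
Q(F(T(-1))) + X(-64) = (-3 - 73*1) + (6 + 7*(-64)) = (-3 - 73) + (6 - 448) = -76 - 442 = -518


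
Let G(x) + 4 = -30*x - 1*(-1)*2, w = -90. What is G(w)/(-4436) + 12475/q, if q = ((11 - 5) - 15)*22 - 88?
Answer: -7013841/158587 ≈ -44.227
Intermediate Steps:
G(x) = -2 - 30*x (G(x) = -4 + (-30*x - 1*(-1)*2) = -4 + (-30*x + 1*2) = -4 + (-30*x + 2) = -4 + (2 - 30*x) = -2 - 30*x)
q = -286 (q = (6 - 15)*22 - 88 = -9*22 - 88 = -198 - 88 = -286)
G(w)/(-4436) + 12475/q = (-2 - 30*(-90))/(-4436) + 12475/(-286) = (-2 + 2700)*(-1/4436) + 12475*(-1/286) = 2698*(-1/4436) - 12475/286 = -1349/2218 - 12475/286 = -7013841/158587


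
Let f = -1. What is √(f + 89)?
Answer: 2*√22 ≈ 9.3808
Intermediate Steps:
√(f + 89) = √(-1 + 89) = √88 = 2*√22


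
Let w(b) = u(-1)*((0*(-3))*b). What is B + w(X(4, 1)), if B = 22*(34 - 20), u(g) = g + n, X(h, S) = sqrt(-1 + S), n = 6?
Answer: 308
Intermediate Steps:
u(g) = 6 + g (u(g) = g + 6 = 6 + g)
B = 308 (B = 22*14 = 308)
w(b) = 0 (w(b) = (6 - 1)*((0*(-3))*b) = 5*(0*b) = 5*0 = 0)
B + w(X(4, 1)) = 308 + 0 = 308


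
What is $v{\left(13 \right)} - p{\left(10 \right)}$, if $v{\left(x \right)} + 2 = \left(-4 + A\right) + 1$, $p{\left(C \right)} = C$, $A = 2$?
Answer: $-13$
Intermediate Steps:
$v{\left(x \right)} = -3$ ($v{\left(x \right)} = -2 + \left(\left(-4 + 2\right) + 1\right) = -2 + \left(-2 + 1\right) = -2 - 1 = -3$)
$v{\left(13 \right)} - p{\left(10 \right)} = -3 - 10 = -13$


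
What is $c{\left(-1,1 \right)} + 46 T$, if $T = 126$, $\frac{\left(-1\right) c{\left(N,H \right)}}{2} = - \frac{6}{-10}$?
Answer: $\frac{28974}{5} \approx 5794.8$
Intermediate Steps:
$c{\left(N,H \right)} = - \frac{6}{5}$ ($c{\left(N,H \right)} = - 2 \left(- \frac{6}{-10}\right) = - 2 \left(\left(-6\right) \left(- \frac{1}{10}\right)\right) = \left(-2\right) \frac{3}{5} = - \frac{6}{5}$)
$c{\left(-1,1 \right)} + 46 T = - \frac{6}{5} + 46 \cdot 126 = - \frac{6}{5} + 5796 = \frac{28974}{5}$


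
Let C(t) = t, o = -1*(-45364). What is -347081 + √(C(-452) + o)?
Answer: -347081 + 4*√2807 ≈ -3.4687e+5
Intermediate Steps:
o = 45364
-347081 + √(C(-452) + o) = -347081 + √(-452 + 45364) = -347081 + √44912 = -347081 + 4*√2807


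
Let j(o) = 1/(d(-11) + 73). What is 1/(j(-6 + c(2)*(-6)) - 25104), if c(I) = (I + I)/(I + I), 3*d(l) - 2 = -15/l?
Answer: -2446/61404351 ≈ -3.9834e-5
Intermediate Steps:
d(l) = ⅔ - 5/l (d(l) = ⅔ + (-15/l)/3 = ⅔ - 5/l)
c(I) = 1 (c(I) = (2*I)/((2*I)) = (2*I)*(1/(2*I)) = 1)
j(o) = 33/2446 (j(o) = 1/((⅔ - 5/(-11)) + 73) = 1/((⅔ - 5*(-1/11)) + 73) = 1/((⅔ + 5/11) + 73) = 1/(37/33 + 73) = 1/(2446/33) = 33/2446)
1/(j(-6 + c(2)*(-6)) - 25104) = 1/(33/2446 - 25104) = 1/(-61404351/2446) = -2446/61404351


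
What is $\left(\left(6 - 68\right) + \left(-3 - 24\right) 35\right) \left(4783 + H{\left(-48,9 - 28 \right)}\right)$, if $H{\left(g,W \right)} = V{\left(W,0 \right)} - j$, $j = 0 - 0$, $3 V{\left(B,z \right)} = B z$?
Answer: $-4816481$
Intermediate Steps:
$V{\left(B,z \right)} = \frac{B z}{3}$
$j = 0$ ($j = 0 + 0 = 0$)
$H{\left(g,W \right)} = 0$ ($H{\left(g,W \right)} = \frac{1}{3} W 0 - 0 = 0 + 0 = 0$)
$\left(\left(6 - 68\right) + \left(-3 - 24\right) 35\right) \left(4783 + H{\left(-48,9 - 28 \right)}\right) = \left(\left(6 - 68\right) + \left(-3 - 24\right) 35\right) \left(4783 + 0\right) = \left(\left(6 - 68\right) - 945\right) 4783 = \left(-62 - 945\right) 4783 = \left(-1007\right) 4783 = -4816481$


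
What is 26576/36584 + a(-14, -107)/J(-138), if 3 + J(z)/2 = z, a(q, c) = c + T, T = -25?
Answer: 256740/214931 ≈ 1.1945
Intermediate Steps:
a(q, c) = -25 + c (a(q, c) = c - 25 = -25 + c)
J(z) = -6 + 2*z
26576/36584 + a(-14, -107)/J(-138) = 26576/36584 + (-25 - 107)/(-6 + 2*(-138)) = 26576*(1/36584) - 132/(-6 - 276) = 3322/4573 - 132/(-282) = 3322/4573 - 132*(-1/282) = 3322/4573 + 22/47 = 256740/214931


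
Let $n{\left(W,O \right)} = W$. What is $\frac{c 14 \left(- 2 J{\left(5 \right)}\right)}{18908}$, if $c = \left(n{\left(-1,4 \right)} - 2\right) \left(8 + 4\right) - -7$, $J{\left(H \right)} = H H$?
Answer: $\frac{175}{163} \approx 1.0736$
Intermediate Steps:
$J{\left(H \right)} = H^{2}$
$c = -29$ ($c = \left(-1 - 2\right) \left(8 + 4\right) - -7 = \left(-3\right) 12 + 7 = -36 + 7 = -29$)
$\frac{c 14 \left(- 2 J{\left(5 \right)}\right)}{18908} = \frac{\left(-29\right) 14 \left(- 2 \cdot 5^{2}\right)}{18908} = - 406 \left(\left(-2\right) 25\right) \frac{1}{18908} = \left(-406\right) \left(-50\right) \frac{1}{18908} = 20300 \cdot \frac{1}{18908} = \frac{175}{163}$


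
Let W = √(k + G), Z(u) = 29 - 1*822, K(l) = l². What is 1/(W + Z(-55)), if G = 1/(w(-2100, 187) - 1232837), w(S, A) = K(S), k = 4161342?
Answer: 2519490259/11223306057360 + √42006103908315956761/11223306057360 ≈ 0.00080197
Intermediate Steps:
w(S, A) = S²
G = 1/3177163 (G = 1/((-2100)² - 1232837) = 1/(4410000 - 1232837) = 1/3177163 ≈ 3.1475e-7)
Z(u) = -793 (Z(u) = 29 - 822 = -793)
W = √42006103908315956761/3177163 (W = √(4161342 + 1/3177163) = √(13221261832747/3177163) = √42006103908315956761/3177163 ≈ 2039.9)
1/(W + Z(-55)) = 1/(√42006103908315956761/3177163 - 793) = 1/(-793 + √42006103908315956761/3177163)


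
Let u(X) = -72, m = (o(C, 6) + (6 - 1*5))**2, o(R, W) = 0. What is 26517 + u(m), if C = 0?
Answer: 26445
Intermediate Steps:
m = 1 (m = (0 + (6 - 1*5))**2 = (0 + (6 - 5))**2 = (0 + 1)**2 = 1**2 = 1)
26517 + u(m) = 26517 - 72 = 26445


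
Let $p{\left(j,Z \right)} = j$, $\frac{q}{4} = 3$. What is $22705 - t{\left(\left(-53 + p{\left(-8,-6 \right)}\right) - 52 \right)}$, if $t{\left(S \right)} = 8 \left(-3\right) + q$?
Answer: $22717$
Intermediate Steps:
$q = 12$ ($q = 4 \cdot 3 = 12$)
$t{\left(S \right)} = -12$ ($t{\left(S \right)} = 8 \left(-3\right) + 12 = -24 + 12 = -12$)
$22705 - t{\left(\left(-53 + p{\left(-8,-6 \right)}\right) - 52 \right)} = 22705 - -12 = 22705 + 12 = 22717$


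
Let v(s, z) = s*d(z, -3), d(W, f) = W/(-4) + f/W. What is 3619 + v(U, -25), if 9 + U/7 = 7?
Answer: 176491/50 ≈ 3529.8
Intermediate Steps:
d(W, f) = -W/4 + f/W (d(W, f) = W*(-¼) + f/W = -W/4 + f/W)
U = -14 (U = -63 + 7*7 = -63 + 49 = -14)
v(s, z) = s*(-3/z - z/4) (v(s, z) = s*(-z/4 - 3/z) = s*(-3/z - z/4))
3619 + v(U, -25) = 3619 - ¼*(-14)*(12 + (-25)²)/(-25) = 3619 - ¼*(-14)*(-1/25)*(12 + 625) = 3619 - ¼*(-14)*(-1/25)*637 = 3619 - 4459/50 = 176491/50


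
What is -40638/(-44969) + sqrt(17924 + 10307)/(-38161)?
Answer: 40638/44969 - sqrt(28231)/38161 ≈ 0.89929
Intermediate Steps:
-40638/(-44969) + sqrt(17924 + 10307)/(-38161) = -40638*(-1/44969) + sqrt(28231)*(-1/38161) = 40638/44969 - sqrt(28231)/38161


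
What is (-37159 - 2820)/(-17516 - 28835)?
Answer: 39979/46351 ≈ 0.86253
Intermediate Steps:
(-37159 - 2820)/(-17516 - 28835) = -39979/(-46351) = -39979*(-1/46351) = 39979/46351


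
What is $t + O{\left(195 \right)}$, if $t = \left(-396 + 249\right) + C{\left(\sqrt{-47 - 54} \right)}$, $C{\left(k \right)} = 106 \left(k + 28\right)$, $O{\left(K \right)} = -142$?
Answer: $2679 + 106 i \sqrt{101} \approx 2679.0 + 1065.3 i$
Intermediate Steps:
$C{\left(k \right)} = 2968 + 106 k$ ($C{\left(k \right)} = 106 \left(28 + k\right) = 2968 + 106 k$)
$t = 2821 + 106 i \sqrt{101}$ ($t = \left(-396 + 249\right) + \left(2968 + 106 \sqrt{-47 - 54}\right) = -147 + \left(2968 + 106 \sqrt{-101}\right) = -147 + \left(2968 + 106 i \sqrt{101}\right) = 2821 + 106 i \sqrt{101} \approx 2821.0 + 1065.3 i$)
$t + O{\left(195 \right)} = \left(2821 + 106 i \sqrt{101}\right) - 142 = 2679 + 106 i \sqrt{101}$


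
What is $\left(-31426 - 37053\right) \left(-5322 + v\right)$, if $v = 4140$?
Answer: $80942178$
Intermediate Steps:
$\left(-31426 - 37053\right) \left(-5322 + v\right) = \left(-31426 - 37053\right) \left(-5322 + 4140\right) = \left(-68479\right) \left(-1182\right) = 80942178$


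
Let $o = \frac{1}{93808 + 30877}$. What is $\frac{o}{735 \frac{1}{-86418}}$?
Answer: $- \frac{28806}{30547825} \approx -0.00094298$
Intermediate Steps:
$o = \frac{1}{124685} \approx 8.0202 \cdot 10^{-6}$
$\frac{o}{735 \frac{1}{-86418}} = \frac{1}{124685 \frac{735}{-86418}} = \frac{1}{124685 \cdot 735 \left(- \frac{1}{86418}\right)} = \frac{1}{124685 \left(- \frac{245}{28806}\right)} = \frac{1}{124685} \left(- \frac{28806}{245}\right) = - \frac{28806}{30547825}$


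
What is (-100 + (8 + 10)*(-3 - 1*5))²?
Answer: 59536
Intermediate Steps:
(-100 + (8 + 10)*(-3 - 1*5))² = (-100 + 18*(-3 - 5))² = (-100 + 18*(-8))² = (-100 - 144)² = (-244)² = 59536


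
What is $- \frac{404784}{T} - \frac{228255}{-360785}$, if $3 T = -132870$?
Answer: $\frac{15614940939}{1597916765} \approx 9.7721$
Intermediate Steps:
$T = -44290$ ($T = \frac{1}{3} \left(-132870\right) = -44290$)
$- \frac{404784}{T} - \frac{228255}{-360785} = - \frac{404784}{-44290} - \frac{228255}{-360785} = \left(-404784\right) \left(- \frac{1}{44290}\right) - - \frac{45651}{72157} = \frac{202392}{22145} + \frac{45651}{72157} = \frac{15614940939}{1597916765}$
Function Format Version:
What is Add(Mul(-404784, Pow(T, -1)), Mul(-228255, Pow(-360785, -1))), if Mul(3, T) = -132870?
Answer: Rational(15614940939, 1597916765) ≈ 9.7721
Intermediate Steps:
T = -44290 (T = Mul(Rational(1, 3), -132870) = -44290)
Add(Mul(-404784, Pow(T, -1)), Mul(-228255, Pow(-360785, -1))) = Add(Mul(-404784, Pow(-44290, -1)), Mul(-228255, Pow(-360785, -1))) = Add(Mul(-404784, Rational(-1, 44290)), Mul(-228255, Rational(-1, 360785))) = Add(Rational(202392, 22145), Rational(45651, 72157)) = Rational(15614940939, 1597916765)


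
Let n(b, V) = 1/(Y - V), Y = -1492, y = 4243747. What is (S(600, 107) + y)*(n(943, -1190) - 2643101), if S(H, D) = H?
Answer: -3387907819858541/302 ≈ -1.1218e+13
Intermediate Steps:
n(b, V) = 1/(-1492 - V)
(S(600, 107) + y)*(n(943, -1190) - 2643101) = (600 + 4243747)*(-1/(1492 - 1190) - 2643101) = 4244347*(-1/302 - 2643101) = 4244347*(-798216503/302) = -3387907819858541/302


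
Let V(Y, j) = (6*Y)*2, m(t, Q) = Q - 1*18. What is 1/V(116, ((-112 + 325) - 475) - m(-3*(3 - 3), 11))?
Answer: 1/1392 ≈ 0.00071839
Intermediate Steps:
m(t, Q) = -18 + Q (m(t, Q) = Q - 18 = -18 + Q)
V(Y, j) = 12*Y
1/V(116, ((-112 + 325) - 475) - m(-3*(3 - 3), 11)) = 1/(12*116) = 1/1392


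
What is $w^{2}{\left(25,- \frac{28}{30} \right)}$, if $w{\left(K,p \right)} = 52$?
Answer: $2704$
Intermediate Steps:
$w^{2}{\left(25,- \frac{28}{30} \right)} = 52^{2} = 2704$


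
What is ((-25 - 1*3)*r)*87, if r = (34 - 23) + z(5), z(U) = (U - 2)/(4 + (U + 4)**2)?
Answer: -2284968/85 ≈ -26882.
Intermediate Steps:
z(U) = (-2 + U)/(4 + (4 + U)**2)
r = 938/85 (r = (34 - 23) + (-2 + 5)/(4 + (4 + 5)**2) = 11 + 3/(4 + 9**2) = 11 + 3/(4 + 81) = 11 + 3/85 = 938/85 ≈ 11.035)
((-25 - 1*3)*r)*87 = ((-25 - 1*3)*(938/85))*87 = ((-25 - 3)*(938/85))*87 = -28*938/85*87 = -26264/85*87 = -2284968/85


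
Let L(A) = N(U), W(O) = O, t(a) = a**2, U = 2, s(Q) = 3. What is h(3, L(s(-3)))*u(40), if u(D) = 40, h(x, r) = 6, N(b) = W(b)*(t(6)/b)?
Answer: 240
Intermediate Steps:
N(b) = 36 (N(b) = b*(6**2/b) = b*(36/b) = 36)
L(A) = 36
h(3, L(s(-3)))*u(40) = 6*40 = 240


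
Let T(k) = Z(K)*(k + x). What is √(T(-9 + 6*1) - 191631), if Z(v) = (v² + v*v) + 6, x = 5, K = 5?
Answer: I*√191519 ≈ 437.63*I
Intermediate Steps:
Z(v) = 6 + 2*v² (Z(v) = (v² + v²) + 6 = 2*v² + 6 = 6 + 2*v²)
T(k) = 280 + 56*k (T(k) = (6 + 2*5²)*(k + 5) = (6 + 2*25)*(5 + k) = (6 + 50)*(5 + k) = 56*(5 + k) = 280 + 56*k)
√(T(-9 + 6*1) - 191631) = √((280 + 56*(-9 + 6*1)) - 191631) = √((280 + 56*(-9 + 6)) - 191631) = √((280 + 56*(-3)) - 191631) = √((280 - 168) - 191631) = √(112 - 191631) = √(-191519) = I*√191519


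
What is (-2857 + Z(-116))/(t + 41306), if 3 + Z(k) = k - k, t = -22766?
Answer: -143/927 ≈ -0.15426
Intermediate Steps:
Z(k) = -3 (Z(k) = -3 + (k - k) = -3 + 0 = -3)
(-2857 + Z(-116))/(t + 41306) = (-2857 - 3)/(-22766 + 41306) = -2860/18540 = -2860*1/18540 = -143/927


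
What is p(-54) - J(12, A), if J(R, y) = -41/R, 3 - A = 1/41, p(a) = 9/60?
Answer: 107/30 ≈ 3.5667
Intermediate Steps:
p(a) = 3/20 (p(a) = 9*(1/60) = 3/20)
A = 122/41 (A = 3 - 1/41 = 122/41 ≈ 2.9756)
p(-54) - J(12, A) = 3/20 - (-41)/12 = 3/20 - 1*(-41/12) = 3/20 + 41/12 = 107/30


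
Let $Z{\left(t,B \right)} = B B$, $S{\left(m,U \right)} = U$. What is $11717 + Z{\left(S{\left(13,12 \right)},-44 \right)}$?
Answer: $13653$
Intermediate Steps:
$Z{\left(t,B \right)} = B^{2}$
$11717 + Z{\left(S{\left(13,12 \right)},-44 \right)} = 11717 + \left(-44\right)^{2} = 11717 + 1936 = 13653$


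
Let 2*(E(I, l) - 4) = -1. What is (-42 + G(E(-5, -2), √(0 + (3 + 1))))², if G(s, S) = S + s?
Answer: 5329/4 ≈ 1332.3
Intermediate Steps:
E(I, l) = 7/2 (E(I, l) = 4 + (½)*(-1) = 4 - ½ = 7/2)
(-42 + G(E(-5, -2), √(0 + (3 + 1))))² = (-42 + (√(0 + (3 + 1)) + 7/2))² = (-42 + (√(0 + 4) + 7/2))² = (-42 + (√4 + 7/2))² = (-42 + (2 + 7/2))² = (-42 + 11/2)² = (-73/2)² = 5329/4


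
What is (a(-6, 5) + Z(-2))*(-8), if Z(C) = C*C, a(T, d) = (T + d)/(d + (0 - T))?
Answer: -344/11 ≈ -31.273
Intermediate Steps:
a(T, d) = (T + d)/(d - T)
Z(C) = C²
(a(-6, 5) + Z(-2))*(-8) = ((-6 + 5)/(5 - 1*(-6)) + (-2)²)*(-8) = (-1/(5 + 6) + 4)*(-8) = (-1/11 + 4)*(-8) = (43/11)*(-8) = -344/11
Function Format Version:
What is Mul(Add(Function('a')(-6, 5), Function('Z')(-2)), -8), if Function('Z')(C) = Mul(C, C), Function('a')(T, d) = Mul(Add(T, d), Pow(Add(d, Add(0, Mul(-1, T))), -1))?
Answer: Rational(-344, 11) ≈ -31.273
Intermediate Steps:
Function('a')(T, d) = Mul(Pow(Add(d, Mul(-1, T)), -1), Add(T, d)) (Function('a')(T, d) = Mul(Add(T, d), Pow(Add(d, Mul(-1, T)), -1)) = Mul(Pow(Add(d, Mul(-1, T)), -1), Add(T, d)))
Function('Z')(C) = Pow(C, 2)
Mul(Add(Function('a')(-6, 5), Function('Z')(-2)), -8) = Mul(Add(Mul(Pow(Add(5, Mul(-1, -6)), -1), Add(-6, 5)), Pow(-2, 2)), -8) = Mul(Add(Mul(Pow(Add(5, 6), -1), -1), 4), -8) = Mul(Add(Mul(Pow(11, -1), -1), 4), -8) = Mul(Add(Mul(Rational(1, 11), -1), 4), -8) = Mul(Add(Rational(-1, 11), 4), -8) = Mul(Rational(43, 11), -8) = Rational(-344, 11)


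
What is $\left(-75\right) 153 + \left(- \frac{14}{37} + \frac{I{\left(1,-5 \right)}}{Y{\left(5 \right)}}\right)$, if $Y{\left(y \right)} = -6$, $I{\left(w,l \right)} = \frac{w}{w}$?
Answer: $- \frac{2547571}{222} \approx -11476.0$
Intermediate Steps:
$I{\left(w,l \right)} = 1$
$\left(-75\right) 153 + \left(- \frac{14}{37} + \frac{I{\left(1,-5 \right)}}{Y{\left(5 \right)}}\right) = \left(-75\right) 153 + \left(- \frac{14}{37} + 1 \frac{1}{-6}\right) = -11475 + \left(\left(-14\right) \frac{1}{37} + 1 \left(- \frac{1}{6}\right)\right) = -11475 - \frac{121}{222} = - \frac{2547571}{222}$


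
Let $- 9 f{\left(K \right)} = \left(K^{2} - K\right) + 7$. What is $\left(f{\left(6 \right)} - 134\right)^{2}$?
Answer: $\frac{1545049}{81} \approx 19075.0$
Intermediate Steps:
$f{\left(K \right)} = - \frac{7}{9} - \frac{K^{2}}{9} + \frac{K}{9}$ ($f{\left(K \right)} = - \frac{\left(K^{2} - K\right) + 7}{9} = - \frac{7 + K^{2} - K}{9} = - \frac{7}{9} - \frac{K^{2}}{9} + \frac{K}{9}$)
$\left(f{\left(6 \right)} - 134\right)^{2} = \left(\left(- \frac{7}{9} - \frac{6^{2}}{9} + \frac{1}{9} \cdot 6\right) - 134\right)^{2} = \left(\left(- \frac{7}{9} - 4 + \frac{2}{3}\right) - 134\right)^{2} = \left(- \frac{37}{9} - 134\right)^{2} = \left(- \frac{1243}{9}\right)^{2} = \frac{1545049}{81}$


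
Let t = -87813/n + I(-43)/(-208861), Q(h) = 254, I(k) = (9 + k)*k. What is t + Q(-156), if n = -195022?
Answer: 10364108034097/40732489942 ≈ 254.44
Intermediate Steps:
I(k) = k*(9 + k)
t = 18055588829/40732489942 (t = -87813/(-195022) - 43*(9 - 43)/(-208861) = -87813*(-1/195022) - 43*(-34)*(-1/208861) = 87813/195022 + 1462*(-1/208861) = 87813/195022 - 1462/208861 = 18055588829/40732489942 ≈ 0.44327)
t + Q(-156) = 18055588829/40732489942 + 254 = 10364108034097/40732489942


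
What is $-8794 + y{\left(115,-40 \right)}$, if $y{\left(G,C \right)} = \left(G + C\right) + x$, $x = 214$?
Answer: $-8505$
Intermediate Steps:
$y{\left(G,C \right)} = 214 + C + G$ ($y{\left(G,C \right)} = \left(G + C\right) + 214 = \left(C + G\right) + 214 = 214 + C + G$)
$-8794 + y{\left(115,-40 \right)} = -8794 + \left(214 - 40 + 115\right) = -8794 + 289 = -8505$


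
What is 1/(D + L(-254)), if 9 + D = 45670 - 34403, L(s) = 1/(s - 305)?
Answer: 559/6293221 ≈ 8.8826e-5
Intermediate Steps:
L(s) = 1/(-305 + s)
D = 11258 (D = -9 + (45670 - 34403) = -9 + 11267 = 11258)
1/(D + L(-254)) = 1/(11258 + 1/(-305 - 254)) = 1/(11258 + 1/(-559)) = 1/(11258 - 1/559) = 1/(6293221/559) = 559/6293221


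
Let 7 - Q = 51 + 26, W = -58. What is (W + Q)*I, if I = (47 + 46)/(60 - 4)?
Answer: -1488/7 ≈ -212.57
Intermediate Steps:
Q = -70 (Q = 7 - (51 + 26) = 7 - 1*77 = 7 - 77 = -70)
I = 93/56 ≈ 1.6607
(W + Q)*I = (-58 - 70)*(93/56) = -128*93/56 = -1488/7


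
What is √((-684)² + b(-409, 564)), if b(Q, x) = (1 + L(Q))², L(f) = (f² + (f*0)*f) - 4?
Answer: 2*√6995599285 ≈ 1.6728e+5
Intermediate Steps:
L(f) = -4 + f² (L(f) = (f² + 0*f) - 4 = (f² + 0) - 4 = f² - 4 = -4 + f²)
b(Q, x) = (-3 + Q²)² (b(Q, x) = (1 + (-4 + Q²))² = (-3 + Q²)²)
√((-684)² + b(-409, 564)) = √((-684)² + (-3 + (-409)²)²) = √(467856 + (-3 + 167281)²) = √(467856 + 167278²) = √(467856 + 27981929284) = √27982397140 = 2*√6995599285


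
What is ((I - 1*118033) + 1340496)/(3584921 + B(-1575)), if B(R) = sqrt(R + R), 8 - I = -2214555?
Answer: 12321466684946/12851658579391 - 51555390*I*sqrt(14)/12851658579391 ≈ 0.95875 - 1.501e-5*I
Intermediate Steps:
I = 2214563 (I = 8 - 1*(-2214555) = 8 + 2214555 = 2214563)
B(R) = sqrt(2)*sqrt(R) (B(R) = sqrt(2*R) = sqrt(2)*sqrt(R))
((I - 1*118033) + 1340496)/(3584921 + B(-1575)) = ((2214563 - 1*118033) + 1340496)/(3584921 + sqrt(2)*sqrt(-1575)) = ((2214563 - 118033) + 1340496)/(3584921 + sqrt(2)*(15*I*sqrt(7))) = (2096530 + 1340496)/(3584921 + 15*I*sqrt(14)) = 3437026/(3584921 + 15*I*sqrt(14))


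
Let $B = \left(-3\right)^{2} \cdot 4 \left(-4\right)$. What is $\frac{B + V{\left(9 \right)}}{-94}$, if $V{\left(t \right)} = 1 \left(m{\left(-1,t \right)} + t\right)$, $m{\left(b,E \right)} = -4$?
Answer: $\frac{139}{94} \approx 1.4787$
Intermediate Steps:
$B = -144$ ($B = 9 \cdot 4 \left(-4\right) = 36 \left(-4\right) = -144$)
$V{\left(t \right)} = -4 + t$ ($V{\left(t \right)} = 1 \left(-4 + t\right) = -4 + t$)
$\frac{B + V{\left(9 \right)}}{-94} = \frac{-144 + \left(-4 + 9\right)}{-94} = \left(-144 + 5\right) \left(- \frac{1}{94}\right) = \left(-139\right) \left(- \frac{1}{94}\right) = \frac{139}{94}$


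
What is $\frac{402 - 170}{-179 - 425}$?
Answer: $- \frac{58}{151} \approx -0.38411$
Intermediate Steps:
$\frac{402 - 170}{-179 - 425} = \frac{232}{-604} = 232 \left(- \frac{1}{604}\right) = - \frac{58}{151}$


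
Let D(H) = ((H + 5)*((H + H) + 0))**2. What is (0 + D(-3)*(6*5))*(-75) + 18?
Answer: -323982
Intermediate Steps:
D(H) = 4*H**2*(5 + H)**2 (D(H) = ((5 + H)*(2*H + 0))**2 = ((5 + H)*(2*H))**2 = (2*H*(5 + H))**2 = 4*H**2*(5 + H)**2)
(0 + D(-3)*(6*5))*(-75) + 18 = (0 + (4*(-3)**2*(5 - 3)**2)*(6*5))*(-75) + 18 = (0 + (4*9*2**2)*30)*(-75) + 18 = (0 + (4*9*4)*30)*(-75) + 18 = (0 + 144*30)*(-75) + 18 = (0 + 4320)*(-75) + 18 = 4320*(-75) + 18 = -324000 + 18 = -323982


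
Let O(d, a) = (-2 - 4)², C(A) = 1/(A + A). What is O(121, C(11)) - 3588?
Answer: -3552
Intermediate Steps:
C(A) = 1/(2*A)
O(d, a) = 36 (O(d, a) = (-6)² = 36)
O(121, C(11)) - 3588 = 36 - 3588 = -3552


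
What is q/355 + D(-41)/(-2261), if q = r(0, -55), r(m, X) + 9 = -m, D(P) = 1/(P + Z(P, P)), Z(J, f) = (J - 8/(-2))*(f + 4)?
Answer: -27023827/1065925840 ≈ -0.025352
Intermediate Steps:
Z(J, f) = (4 + J)*(4 + f) (Z(J, f) = (J - 8*(-1/2))*(4 + f) = (J + 4)*(4 + f) = (4 + J)*(4 + f))
D(P) = 1/(16 + P**2 + 9*P) (D(P) = 1/(P + (16 + 4*P + 4*P + P*P)) = 1/(P + (16 + 4*P + 4*P + P**2)) = 1/(P + (16 + P**2 + 8*P)) = 1/(16 + P**2 + 9*P))
r(m, X) = -9 - m
q = -9 (q = -9 - 1*0 = -9 + 0 = -9)
q/355 + D(-41)/(-2261) = -9/355 + 1/((16 + (-41)**2 + 9*(-41))*(-2261)) = -9*1/355 - 1/2261/(16 + 1681 - 369) = -9/355 - 1/2261/1328 = -9/355 + (1/1328)*(-1/2261) = -9/355 - 1/3002608 = -27023827/1065925840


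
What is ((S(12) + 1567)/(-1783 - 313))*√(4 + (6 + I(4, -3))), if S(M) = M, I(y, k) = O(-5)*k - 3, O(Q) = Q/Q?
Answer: -1579/1048 ≈ -1.5067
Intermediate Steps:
O(Q) = 1
I(y, k) = -3 + k (I(y, k) = 1*k - 3 = k - 3 = -3 + k)
((S(12) + 1567)/(-1783 - 313))*√(4 + (6 + I(4, -3))) = ((12 + 1567)/(-1783 - 313))*√(4 + (6 + (-3 - 3))) = (1579/(-2096))*√(4 + (6 - 6)) = (1579*(-1/2096))*√(4 + 0) = -1579*√4/2096 = -1579/2096*2 = -1579/1048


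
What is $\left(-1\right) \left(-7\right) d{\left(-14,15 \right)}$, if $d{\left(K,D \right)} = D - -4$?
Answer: $133$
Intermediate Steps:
$d{\left(K,D \right)} = 4 + D$ ($d{\left(K,D \right)} = D + 4 = 4 + D$)
$\left(-1\right) \left(-7\right) d{\left(-14,15 \right)} = \left(-1\right) \left(-7\right) \left(4 + 15\right) = 7 \cdot 19 = 133$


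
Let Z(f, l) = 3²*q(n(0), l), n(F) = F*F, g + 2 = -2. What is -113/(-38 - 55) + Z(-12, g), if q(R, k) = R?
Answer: 113/93 ≈ 1.2151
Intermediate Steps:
g = -4 (g = -2 - 2 = -4)
n(F) = F²
Z(f, l) = 0 (Z(f, l) = 3²*0² = 9*0 = 0)
-113/(-38 - 55) + Z(-12, g) = -113/(-38 - 55) + 0 = -113/(-93) + 0 = -1/93*(-113) + 0 = 113/93 + 0 = 113/93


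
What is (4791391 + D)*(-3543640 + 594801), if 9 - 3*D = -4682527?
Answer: -56195166710851/3 ≈ -1.8732e+13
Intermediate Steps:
D = 4682536/3 (D = 3 - 1/3*(-4682527) = 3 + 4682527/3 = 4682536/3 ≈ 1.5608e+6)
(4791391 + D)*(-3543640 + 594801) = (4791391 + 4682536/3)*(-3543640 + 594801) = (19056709/3)*(-2948839) = -56195166710851/3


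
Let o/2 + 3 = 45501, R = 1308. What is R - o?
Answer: -89688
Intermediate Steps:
o = 90996 (o = -6 + 2*45501 = -6 + 91002 = 90996)
R - o = 1308 - 1*90996 = 1308 - 90996 = -89688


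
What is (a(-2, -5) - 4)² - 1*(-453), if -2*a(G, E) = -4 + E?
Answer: 1813/4 ≈ 453.25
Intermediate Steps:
a(G, E) = 2 - E/2 (a(G, E) = -(-4 + E)/2 = 2 - E/2)
(a(-2, -5) - 4)² - 1*(-453) = ((2 - ½*(-5)) - 4)² - 1*(-453) = ((2 + 5/2) - 4)² + 453 = (9/2 - 4)² + 453 = (½)² + 453 = ¼ + 453 = 1813/4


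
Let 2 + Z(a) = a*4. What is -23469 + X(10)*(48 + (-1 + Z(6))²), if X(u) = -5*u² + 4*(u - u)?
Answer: -267969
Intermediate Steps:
Z(a) = -2 + 4*a (Z(a) = -2 + a*4 = -2 + 4*a)
X(u) = -5*u² (X(u) = -5*u² + 4*0 = -5*u² + 0 = -5*u²)
-23469 + X(10)*(48 + (-1 + Z(6))²) = -23469 + (-5*10²)*(48 + (-1 + (-2 + 4*6))²) = -23469 + (-5*100)*(48 + (-1 + (-2 + 24))²) = -23469 - 500*(48 + (-1 + 22)²) = -23469 - 500*(48 + 21²) = -23469 - 500*(48 + 441) = -23469 - 500*489 = -23469 - 244500 = -267969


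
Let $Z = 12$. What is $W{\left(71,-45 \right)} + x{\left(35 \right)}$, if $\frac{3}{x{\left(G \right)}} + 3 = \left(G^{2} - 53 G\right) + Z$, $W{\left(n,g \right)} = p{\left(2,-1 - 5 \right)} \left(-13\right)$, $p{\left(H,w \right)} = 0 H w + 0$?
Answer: $- \frac{1}{207} \approx -0.0048309$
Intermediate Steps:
$p{\left(H,w \right)} = 0$ ($p{\left(H,w \right)} = 0 w + 0 = 0 + 0 = 0$)
$W{\left(n,g \right)} = 0$ ($W{\left(n,g \right)} = 0 \left(-13\right) = 0$)
$x{\left(G \right)} = \frac{3}{9 + G^{2} - 53 G}$ ($x{\left(G \right)} = \frac{3}{-3 + \left(\left(G^{2} - 53 G\right) + 12\right)} = \frac{3}{-3 + \left(12 + G^{2} - 53 G\right)} = \frac{3}{9 + G^{2} - 53 G}$)
$W{\left(71,-45 \right)} + x{\left(35 \right)} = 0 + \frac{3}{9 + 35^{2} - 1855} = 0 + \frac{3}{9 + 1225 - 1855} = 0 + \frac{3}{-621} = 0 + 3 \left(- \frac{1}{621}\right) = 0 - \frac{1}{207} = - \frac{1}{207}$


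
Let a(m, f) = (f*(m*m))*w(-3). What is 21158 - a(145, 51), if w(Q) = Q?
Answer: 3237983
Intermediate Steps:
a(m, f) = -3*f*m² (a(m, f) = (f*(m*m))*(-3) = (f*m²)*(-3) = -3*f*m²)
21158 - a(145, 51) = 21158 - (-3)*51*145² = 21158 - (-3)*51*21025 = 21158 - 1*(-3216825) = 21158 + 3216825 = 3237983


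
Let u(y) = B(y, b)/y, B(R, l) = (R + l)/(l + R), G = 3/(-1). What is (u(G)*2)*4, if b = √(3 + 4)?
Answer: -8/3 ≈ -2.6667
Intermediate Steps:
G = -3 (G = 3*(-1) = -3)
b = √7 ≈ 2.6458
B(R, l) = 1 (B(R, l) = (R + l)/(R + l) = 1)
u(y) = 1/y
(u(G)*2)*4 = (2/(-3))*4 = -⅓*2*4 = -⅔*4 = -8/3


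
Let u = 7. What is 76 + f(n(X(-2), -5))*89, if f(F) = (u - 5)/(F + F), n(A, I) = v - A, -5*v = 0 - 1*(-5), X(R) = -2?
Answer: 165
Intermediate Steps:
v = -1 (v = -(0 - 1*(-5))/5 = -(0 + 5)/5 = -⅕*5 = -1)
n(A, I) = -1 - A
f(F) = 1/F (f(F) = (7 - 5)/(F + F) = 2/((2*F)) = 2*(1/(2*F)) = 1/F)
76 + f(n(X(-2), -5))*89 = 76 + 89/(-1 - 1*(-2)) = 76 + 89/(-1 + 2) = 76 + 89/1 = 76 + 1*89 = 76 + 89 = 165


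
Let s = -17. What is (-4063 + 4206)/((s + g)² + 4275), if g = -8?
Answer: 143/4900 ≈ 0.029184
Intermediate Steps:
(-4063 + 4206)/((s + g)² + 4275) = (-4063 + 4206)/((-17 - 8)² + 4275) = 143/((-25)² + 4275) = 143/(625 + 4275) = 143/4900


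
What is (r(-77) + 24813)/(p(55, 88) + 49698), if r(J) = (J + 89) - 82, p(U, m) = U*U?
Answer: 24743/52723 ≈ 0.46930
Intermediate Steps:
p(U, m) = U**2
r(J) = 7 + J (r(J) = (89 + J) - 82 = 7 + J)
(r(-77) + 24813)/(p(55, 88) + 49698) = ((7 - 77) + 24813)/(55**2 + 49698) = (-70 + 24813)/(3025 + 49698) = 24743/52723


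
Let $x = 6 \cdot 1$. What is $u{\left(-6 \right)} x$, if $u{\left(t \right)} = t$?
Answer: $-36$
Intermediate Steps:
$x = 6$
$u{\left(-6 \right)} x = \left(-6\right) 6 = -36$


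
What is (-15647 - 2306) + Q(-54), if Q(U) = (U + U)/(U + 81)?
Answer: -17957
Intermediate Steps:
Q(U) = 2*U/(81 + U) (Q(U) = (2*U)/(81 + U) = 2*U/(81 + U))
(-15647 - 2306) + Q(-54) = (-15647 - 2306) + 2*(-54)/(81 - 54) = -17953 + 2*(-54)/27 = -17953 + 2*(-54)*(1/27) = -17953 - 4 = -17957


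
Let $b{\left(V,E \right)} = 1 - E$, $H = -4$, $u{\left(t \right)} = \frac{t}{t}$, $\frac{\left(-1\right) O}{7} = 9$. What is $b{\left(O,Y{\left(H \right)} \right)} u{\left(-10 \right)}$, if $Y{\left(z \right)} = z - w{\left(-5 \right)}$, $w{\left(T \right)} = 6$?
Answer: $11$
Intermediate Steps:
$O = -63$ ($O = \left(-7\right) 9 = -63$)
$u{\left(t \right)} = 1$
$Y{\left(z \right)} = -6 + z$ ($Y{\left(z \right)} = z - 6 = -6 + z$)
$b{\left(O,Y{\left(H \right)} \right)} u{\left(-10 \right)} = \left(1 - \left(-6 - 4\right)\right) 1 = \left(1 - -10\right) 1 = \left(1 + 10\right) 1 = 11 \cdot 1 = 11$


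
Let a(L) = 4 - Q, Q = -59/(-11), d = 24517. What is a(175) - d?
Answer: -269702/11 ≈ -24518.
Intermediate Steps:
Q = 59/11 (Q = -59*(-1/11) = 59/11 ≈ 5.3636)
a(L) = -15/11 (a(L) = 4 - 1*59/11 = 4 - 59/11 = -15/11)
a(175) - d = -15/11 - 1*24517 = -15/11 - 24517 = -269702/11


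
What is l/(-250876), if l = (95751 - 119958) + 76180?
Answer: -51973/250876 ≈ -0.20717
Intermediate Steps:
l = 51973 (l = -24207 + 76180 = 51973)
l/(-250876) = 51973/(-250876) = 51973*(-1/250876) = -51973/250876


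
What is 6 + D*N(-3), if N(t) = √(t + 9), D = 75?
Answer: 6 + 75*√6 ≈ 189.71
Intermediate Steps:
N(t) = √(9 + t)
6 + D*N(-3) = 6 + 75*√(9 - 3) = 6 + 75*√6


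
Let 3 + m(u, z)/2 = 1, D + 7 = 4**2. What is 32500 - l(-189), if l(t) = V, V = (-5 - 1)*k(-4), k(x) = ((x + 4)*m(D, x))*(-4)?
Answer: 32500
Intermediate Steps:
D = 9 (D = -7 + 4**2 = -7 + 16 = 9)
m(u, z) = -4 (m(u, z) = -6 + 2*1 = -6 + 2 = -4)
k(x) = 64 + 16*x (k(x) = ((x + 4)*(-4))*(-4) = ((4 + x)*(-4))*(-4) = (-16 - 4*x)*(-4) = 64 + 16*x)
V = 0 (V = (-5 - 1)*(64 + 16*(-4)) = -6*(64 - 64) = -6*0 = 0)
l(t) = 0
32500 - l(-189) = 32500 - 1*0 = 32500 + 0 = 32500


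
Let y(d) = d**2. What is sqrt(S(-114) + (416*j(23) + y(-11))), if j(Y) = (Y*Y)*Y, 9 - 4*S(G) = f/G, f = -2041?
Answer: sqrt(263121734802)/228 ≈ 2249.8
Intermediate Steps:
S(G) = 9/4 + 2041/(4*G) (S(G) = 9/4 - (-2041)/(4*G) = 9/4 + 2041/(4*G))
j(Y) = Y**3 (j(Y) = Y**2*Y = Y**3)
sqrt(S(-114) + (416*j(23) + y(-11))) = sqrt((1/4)*(2041 + 9*(-114))/(-114) + (416*23**3 + (-11)**2)) = sqrt((1/4)*(-1/114)*(2041 - 1026) + (416*12167 + 121)) = sqrt((1/4)*(-1/114)*1015 + (5061472 + 121)) = sqrt(-1015/456 + 5061593) = sqrt(2308085393/456) = sqrt(263121734802)/228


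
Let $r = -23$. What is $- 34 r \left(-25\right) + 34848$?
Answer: $15298$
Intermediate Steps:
$- 34 r \left(-25\right) + 34848 = \left(-34\right) \left(-23\right) \left(-25\right) + 34848 = 782 \left(-25\right) + 34848 = -19550 + 34848 = 15298$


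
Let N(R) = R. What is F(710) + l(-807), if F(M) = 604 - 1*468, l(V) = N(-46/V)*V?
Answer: 90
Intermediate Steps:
l(V) = -46 (l(V) = (-46/V)*V = -46)
F(M) = 136 (F(M) = 604 - 468 = 136)
F(710) + l(-807) = 136 - 46 = 90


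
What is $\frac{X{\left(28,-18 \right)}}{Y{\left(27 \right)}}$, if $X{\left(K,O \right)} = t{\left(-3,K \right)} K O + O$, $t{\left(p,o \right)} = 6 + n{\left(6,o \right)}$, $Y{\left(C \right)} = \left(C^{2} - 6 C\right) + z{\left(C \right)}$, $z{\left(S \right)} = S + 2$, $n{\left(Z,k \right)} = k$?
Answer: $- \frac{8577}{298} \approx -28.782$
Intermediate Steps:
$z{\left(S \right)} = 2 + S$
$Y{\left(C \right)} = 2 + C^{2} - 5 C$ ($Y{\left(C \right)} = \left(C^{2} - 6 C\right) + \left(2 + C\right) = 2 + C^{2} - 5 C$)
$t{\left(p,o \right)} = 6 + o$
$X{\left(K,O \right)} = O + K O \left(6 + K\right)$ ($X{\left(K,O \right)} = \left(6 + K\right) K O + O = K \left(6 + K\right) O + O = K O \left(6 + K\right) + O = O + K O \left(6 + K\right)$)
$\frac{X{\left(28,-18 \right)}}{Y{\left(27 \right)}} = \frac{\left(-18\right) \left(1 + 28 \left(6 + 28\right)\right)}{2 + 27^{2} - 135} = \frac{\left(-18\right) \left(1 + 28 \cdot 34\right)}{2 + 729 - 135} = \frac{\left(-18\right) \left(1 + 952\right)}{596} = \left(-18\right) 953 \cdot \frac{1}{596} = \left(-17154\right) \frac{1}{596} = - \frac{8577}{298}$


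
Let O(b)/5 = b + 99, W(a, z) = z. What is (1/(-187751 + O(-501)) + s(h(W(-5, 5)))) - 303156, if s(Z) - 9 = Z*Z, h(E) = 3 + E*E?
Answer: -57376705244/189761 ≈ -3.0236e+5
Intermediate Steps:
h(E) = 3 + E²
O(b) = 495 + 5*b (O(b) = 5*(b + 99) = 5*(99 + b) = 495 + 5*b)
s(Z) = 9 + Z² (s(Z) = 9 + Z*Z = 9 + Z²)
(1/(-187751 + O(-501)) + s(h(W(-5, 5)))) - 303156 = (1/(-187751 + (495 + 5*(-501))) + (9 + (3 + 5²)²)) - 303156 = (1/(-187751 + (495 - 2505)) + (9 + (3 + 25)²)) - 303156 = (1/(-187751 - 2010) + (9 + 28²)) - 303156 = (1/(-189761) + (9 + 784)) - 303156 = (-1/189761 + 793) - 303156 = 150480472/189761 - 303156 = -57376705244/189761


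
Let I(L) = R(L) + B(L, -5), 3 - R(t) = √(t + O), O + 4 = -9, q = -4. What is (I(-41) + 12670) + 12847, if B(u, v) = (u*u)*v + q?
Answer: 17111 - 3*I*√6 ≈ 17111.0 - 7.3485*I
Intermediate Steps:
O = -13 (O = -4 - 9 = -13)
B(u, v) = -4 + v*u² (B(u, v) = (u*u)*v - 4 = u²*v - 4 = v*u² - 4 = -4 + v*u²)
R(t) = 3 - √(-13 + t) (R(t) = 3 - √(t - 13) = 3 - √(-13 + t))
I(L) = -1 - √(-13 + L) - 5*L² (I(L) = (3 - √(-13 + L)) + (-4 - 5*L²) = -1 - √(-13 + L) - 5*L²)
(I(-41) + 12670) + 12847 = ((-1 - √(-13 - 41) - 5*(-41)²) + 12670) + 12847 = ((-1 - √(-54) - 5*1681) + 12670) + 12847 = ((-1 - 3*I*√6 - 8405) + 12670) + 12847 = ((-8406 - 3*I*√6) + 12670) + 12847 = (4264 - 3*I*√6) + 12847 = 17111 - 3*I*√6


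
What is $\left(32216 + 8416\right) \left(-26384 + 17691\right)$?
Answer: $-353213976$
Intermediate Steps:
$\left(32216 + 8416\right) \left(-26384 + 17691\right) = 40632 \left(-8693\right) = -353213976$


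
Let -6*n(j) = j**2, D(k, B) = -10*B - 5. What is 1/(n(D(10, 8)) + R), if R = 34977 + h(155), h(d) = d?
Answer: 6/203567 ≈ 2.9474e-5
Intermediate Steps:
D(k, B) = -5 - 10*B
n(j) = -j**2/6
R = 35132 (R = 34977 + 155 = 35132)
1/(n(D(10, 8)) + R) = 1/(-(-5 - 10*8)**2/6 + 35132) = 1/(-(-5 - 80)**2/6 + 35132) = 1/(-1/6*(-85)**2 + 35132) = 1/(-1/6*7225 + 35132) = 1/(-7225/6 + 35132) = 1/(203567/6) = 6/203567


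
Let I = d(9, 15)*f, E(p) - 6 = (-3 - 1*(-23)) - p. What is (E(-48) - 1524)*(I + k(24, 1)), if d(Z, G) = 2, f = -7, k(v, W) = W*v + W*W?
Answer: -15950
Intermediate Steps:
k(v, W) = W² + W*v (k(v, W) = W*v + W² = W² + W*v)
E(p) = 26 - p (E(p) = 6 + ((-3 - 1*(-23)) - p) = 6 + ((-3 + 23) - p) = 6 + (20 - p) = 26 - p)
I = -14 (I = 2*(-7) = -14)
(E(-48) - 1524)*(I + k(24, 1)) = ((26 - 1*(-48)) - 1524)*(-14 + 1*(1 + 24)) = ((26 + 48) - 1524)*(-14 + 1*25) = (74 - 1524)*(-14 + 25) = -1450*11 = -15950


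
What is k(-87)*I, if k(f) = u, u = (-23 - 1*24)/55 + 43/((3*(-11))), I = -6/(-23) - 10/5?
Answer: 2848/759 ≈ 3.7523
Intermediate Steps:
I = -40/23 (I = -6*(-1/23) - 10*⅕ = 6/23 - 2 = -40/23 ≈ -1.7391)
u = -356/165 (u = (-23 - 24)*(1/55) + 43/(-33) = -47*1/55 + 43*(-1/33) = -47/55 - 43/33 = -356/165 ≈ -2.1576)
k(f) = -356/165
k(-87)*I = -356/165*(-40/23) = 2848/759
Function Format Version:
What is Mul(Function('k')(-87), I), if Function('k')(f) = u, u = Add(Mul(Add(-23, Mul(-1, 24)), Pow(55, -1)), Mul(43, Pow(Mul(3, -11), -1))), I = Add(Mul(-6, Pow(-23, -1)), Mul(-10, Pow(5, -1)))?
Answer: Rational(2848, 759) ≈ 3.7523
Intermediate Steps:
I = Rational(-40, 23) (I = Add(Mul(-6, Rational(-1, 23)), Mul(-10, Rational(1, 5))) = Add(Rational(6, 23), -2) = Rational(-40, 23) ≈ -1.7391)
u = Rational(-356, 165) (u = Add(Mul(Add(-23, -24), Rational(1, 55)), Mul(43, Pow(-33, -1))) = Add(Mul(-47, Rational(1, 55)), Mul(43, Rational(-1, 33))) = Add(Rational(-47, 55), Rational(-43, 33)) = Rational(-356, 165) ≈ -2.1576)
Function('k')(f) = Rational(-356, 165)
Mul(Function('k')(-87), I) = Mul(Rational(-356, 165), Rational(-40, 23)) = Rational(2848, 759)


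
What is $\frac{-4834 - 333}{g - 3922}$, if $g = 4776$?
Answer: $- \frac{5167}{854} \approx -6.0504$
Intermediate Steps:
$\frac{-4834 - 333}{g - 3922} = \frac{-4834 - 333}{4776 - 3922} = - \frac{5167}{854}$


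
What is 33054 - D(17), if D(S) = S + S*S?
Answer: 32748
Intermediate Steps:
D(S) = S + S²
33054 - D(17) = 33054 - 17*(1 + 17) = 33054 - 17*18 = 33054 - 1*306 = 33054 - 306 = 32748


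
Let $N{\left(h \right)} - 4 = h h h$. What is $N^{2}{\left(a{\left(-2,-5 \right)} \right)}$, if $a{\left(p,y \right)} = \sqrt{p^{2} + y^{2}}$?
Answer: $24405 + 232 \sqrt{29} \approx 25654.0$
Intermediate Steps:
$N{\left(h \right)} = 4 + h^{3}$ ($N{\left(h \right)} = 4 + h h h = 4 + h^{2} h = 4 + h^{3}$)
$N^{2}{\left(a{\left(-2,-5 \right)} \right)} = \left(4 + \left(\sqrt{\left(-2\right)^{2} + \left(-5\right)^{2}}\right)^{3}\right)^{2} = \left(4 + \left(\sqrt{4 + 25}\right)^{3}\right)^{2} = \left(4 + \left(\sqrt{29}\right)^{3}\right)^{2} = \left(4 + 29 \sqrt{29}\right)^{2}$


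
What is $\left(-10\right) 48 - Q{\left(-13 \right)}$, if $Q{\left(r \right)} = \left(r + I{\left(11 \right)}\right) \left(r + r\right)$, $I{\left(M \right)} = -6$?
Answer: $-974$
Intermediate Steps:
$Q{\left(r \right)} = 2 r \left(-6 + r\right)$ ($Q{\left(r \right)} = \left(r - 6\right) \left(r + r\right) = \left(-6 + r\right) 2 r = 2 r \left(-6 + r\right)$)
$\left(-10\right) 48 - Q{\left(-13 \right)} = \left(-10\right) 48 - 2 \left(-13\right) \left(-6 - 13\right) = -480 - 2 \left(-13\right) \left(-19\right) = -480 - 494 = -974$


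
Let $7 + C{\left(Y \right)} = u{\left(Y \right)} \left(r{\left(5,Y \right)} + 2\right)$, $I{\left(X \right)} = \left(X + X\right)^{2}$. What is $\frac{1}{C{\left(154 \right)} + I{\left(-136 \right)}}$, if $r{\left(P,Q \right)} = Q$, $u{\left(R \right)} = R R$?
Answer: $\frac{1}{3773673} \approx 2.6499 \cdot 10^{-7}$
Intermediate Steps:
$I{\left(X \right)} = 4 X^{2}$ ($I{\left(X \right)} = \left(2 X\right)^{2} = 4 X^{2}$)
$u{\left(R \right)} = R^{2}$
$C{\left(Y \right)} = -7 + Y^{2} \left(2 + Y\right)$ ($C{\left(Y \right)} = -7 + Y^{2} \left(Y + 2\right) = -7 + Y^{2} \left(2 + Y\right)$)
$\frac{1}{C{\left(154 \right)} + I{\left(-136 \right)}} = \frac{1}{\left(-7 + 154^{3} + 2 \cdot 154^{2}\right) + 4 \left(-136\right)^{2}} = \frac{1}{\left(-7 + 3652264 + 2 \cdot 23716\right) + 4 \cdot 18496} = \frac{1}{\left(-7 + 3652264 + 47432\right) + 73984} = \frac{1}{3699689 + 73984} = \frac{1}{3773673}$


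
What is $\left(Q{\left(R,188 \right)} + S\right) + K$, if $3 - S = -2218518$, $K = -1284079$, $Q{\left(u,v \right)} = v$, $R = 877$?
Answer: $934630$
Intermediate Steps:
$S = 2218521$ ($S = 3 - -2218518 = 3 + 2218518 = 2218521$)
$\left(Q{\left(R,188 \right)} + S\right) + K = \left(188 + 2218521\right) - 1284079 = 2218709 - 1284079 = 934630$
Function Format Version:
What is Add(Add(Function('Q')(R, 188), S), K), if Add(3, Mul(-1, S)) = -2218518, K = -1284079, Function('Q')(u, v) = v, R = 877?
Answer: 934630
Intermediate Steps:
S = 2218521 (S = Add(3, Mul(-1, -2218518)) = Add(3, 2218518) = 2218521)
Add(Add(Function('Q')(R, 188), S), K) = Add(Add(188, 2218521), -1284079) = Add(2218709, -1284079) = 934630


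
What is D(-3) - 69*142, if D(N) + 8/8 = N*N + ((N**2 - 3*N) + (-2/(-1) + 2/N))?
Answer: -29312/3 ≈ -9770.7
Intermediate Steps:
D(N) = 1 - 3*N + 2/N + 2*N**2 (D(N) = -1 + (N*N + ((N**2 - 3*N) + (-2/(-1) + 2/N))) = -1 + (N**2 + ((N**2 - 3*N) + (-2*(-1) + 2/N))) = -1 + (N**2 + ((N**2 - 3*N) + (2 + 2/N))) = -1 + (N**2 + (2 + N**2 - 3*N + 2/N)) = -1 + (2 - 3*N + 2/N + 2*N**2) = 1 - 3*N + 2/N + 2*N**2)
D(-3) - 69*142 = (1 - 3*(-3) + 2/(-3) + 2*(-3)**2) - 69*142 = (1 + 9 + 2*(-1/3) + 2*9) - 9798 = (1 + 9 - 2/3 + 18) - 9798 = 82/3 - 9798 = -29312/3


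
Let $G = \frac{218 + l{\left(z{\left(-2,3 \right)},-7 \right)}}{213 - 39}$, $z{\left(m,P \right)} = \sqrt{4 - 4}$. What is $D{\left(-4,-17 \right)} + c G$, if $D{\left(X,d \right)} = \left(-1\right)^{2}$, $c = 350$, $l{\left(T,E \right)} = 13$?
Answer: $\frac{13504}{29} \approx 465.66$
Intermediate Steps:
$z{\left(m,P \right)} = 0$ ($z{\left(m,P \right)} = \sqrt{0} = 0$)
$G = \frac{77}{58}$ ($G = \frac{218 + 13}{213 - 39} = \frac{231}{174} = 231 \cdot \frac{1}{174} = \frac{77}{58} \approx 1.3276$)
$D{\left(X,d \right)} = 1$
$D{\left(-4,-17 \right)} + c G = 1 + 350 \cdot \frac{77}{58} = 1 + \frac{13475}{29} = \frac{13504}{29}$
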